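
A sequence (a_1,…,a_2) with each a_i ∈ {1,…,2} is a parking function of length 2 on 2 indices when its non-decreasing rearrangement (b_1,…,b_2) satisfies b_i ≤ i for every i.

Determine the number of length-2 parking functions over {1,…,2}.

|PF| = (2+1−2)·(2+1)^{2−1} = 1·3 = 3 (Konheim–Weiss)
E.g. (1,2) → sorted (1,2): b_i ≤ i ∀i, a PF.

3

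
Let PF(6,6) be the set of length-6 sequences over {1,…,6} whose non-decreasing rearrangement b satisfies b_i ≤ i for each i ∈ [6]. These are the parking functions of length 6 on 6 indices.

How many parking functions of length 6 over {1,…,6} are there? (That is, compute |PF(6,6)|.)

16807

|PF| = (6+1−6)·(6+1)^{6−1} = 1 · 16807 = 16807
One tuple (2,5,5,2,1,1) → sorted (1,1,2,2,5,5): b_i ≤ i ∀i, a PF.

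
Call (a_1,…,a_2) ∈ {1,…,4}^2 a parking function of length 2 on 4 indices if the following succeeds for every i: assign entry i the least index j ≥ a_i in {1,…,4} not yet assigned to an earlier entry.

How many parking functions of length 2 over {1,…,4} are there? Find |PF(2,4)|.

15

Count = (5−2)·5^(2−1) = 3·5 = 15 [KW]
Check (1,3) → sorted (1,3): b_i ≤ 2+i ∀i, a PF.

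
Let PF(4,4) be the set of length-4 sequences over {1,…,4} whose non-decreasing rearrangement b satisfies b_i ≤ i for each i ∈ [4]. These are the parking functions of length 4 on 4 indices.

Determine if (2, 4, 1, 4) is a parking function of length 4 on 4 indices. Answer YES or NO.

Sorted: b = (1, 2, 4, 4).
  b_1=1 ≤ 1
  b_2=2 ≤ 2
  b_3=4 > 3
  fails at i=3 ⇒ NO

NO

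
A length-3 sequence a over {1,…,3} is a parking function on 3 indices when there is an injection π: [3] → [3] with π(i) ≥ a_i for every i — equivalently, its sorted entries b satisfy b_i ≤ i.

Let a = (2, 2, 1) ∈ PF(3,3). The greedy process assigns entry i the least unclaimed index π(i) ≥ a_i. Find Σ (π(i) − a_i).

Σπ = 3·4/2 = 6 (π permutes [3]); Σa = 2+2+1 = 5; disp = 6−5 = 1.

1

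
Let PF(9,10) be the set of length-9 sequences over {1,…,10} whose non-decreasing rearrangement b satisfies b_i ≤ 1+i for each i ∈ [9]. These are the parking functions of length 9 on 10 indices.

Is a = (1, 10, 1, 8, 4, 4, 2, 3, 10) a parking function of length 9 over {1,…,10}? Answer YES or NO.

NO

Sorted: b = (1, 1, 2, 3, 4, 4, 8, 10, 10).
  b_1=1 ≤ 2
  b_2=1 ≤ 3
  b_3=2 ≤ 4
  b_4=3 ≤ 5
  b_5=4 ≤ 6
  b_6=4 ≤ 7
  b_7=8 ≤ 8
  b_8=10 > 9
  fails at i=8 ⇒ NO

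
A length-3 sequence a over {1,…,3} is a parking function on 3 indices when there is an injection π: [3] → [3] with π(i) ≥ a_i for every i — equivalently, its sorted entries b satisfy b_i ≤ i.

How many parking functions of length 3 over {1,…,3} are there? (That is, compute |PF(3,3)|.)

16

|PF(3,3)| = (3+1−3)·(3+1)^{3−1} = 1·16 = 16
Example (1,2,2) → sorted (1,2,2): b_i ≤ i ∀i, a PF.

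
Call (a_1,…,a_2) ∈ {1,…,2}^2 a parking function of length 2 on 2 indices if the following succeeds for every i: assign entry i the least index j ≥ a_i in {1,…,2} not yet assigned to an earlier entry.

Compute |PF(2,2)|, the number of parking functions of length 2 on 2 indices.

3

#PF = (3−2)·3^(2−1) = 1·3 = 3 (Konheim–Weiss)
One tuple (1,2) → sorted (1,2): b_i ≤ i ∀i, a PF.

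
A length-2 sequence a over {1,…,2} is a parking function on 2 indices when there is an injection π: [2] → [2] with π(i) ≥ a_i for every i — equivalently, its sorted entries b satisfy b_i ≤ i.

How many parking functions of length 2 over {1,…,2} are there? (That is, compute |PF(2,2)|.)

|PF(2,2)| = (2+1−2)·(2+1)^{2−1} = 1·3 = 3 [KW]
One tuple (1,2) → sorted (1,2): b_i ≤ i ∀i, a PF.

3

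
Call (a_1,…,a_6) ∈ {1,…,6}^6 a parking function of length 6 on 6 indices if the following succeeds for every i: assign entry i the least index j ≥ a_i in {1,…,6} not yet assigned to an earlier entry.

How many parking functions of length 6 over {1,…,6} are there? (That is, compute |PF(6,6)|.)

16807

|PF| = (6−6+1)·(6+1)^(6−1) = 1×16807 = 16807 (Konheim–Weiss)
E.g. (2,1,4,6,3,4) → sorted (1,2,3,4,4,6): b_i ≤ i ∀i, a PF.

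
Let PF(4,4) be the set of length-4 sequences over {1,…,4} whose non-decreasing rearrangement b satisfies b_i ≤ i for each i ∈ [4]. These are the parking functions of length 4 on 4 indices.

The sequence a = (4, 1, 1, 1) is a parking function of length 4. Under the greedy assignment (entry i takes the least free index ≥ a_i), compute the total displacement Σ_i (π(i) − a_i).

3

Σπ(i) = 1+…+4 = 10; Σa = 4+1+1+1 = 7; disp = 10−7 = 3.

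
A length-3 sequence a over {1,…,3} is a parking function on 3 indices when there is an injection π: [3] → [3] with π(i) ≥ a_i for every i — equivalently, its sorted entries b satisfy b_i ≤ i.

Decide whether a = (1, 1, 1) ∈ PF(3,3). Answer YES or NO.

YES

Order a: b = (1, 1, 1).
  b_1=1 ≤ 1
  b_2=1 ≤ 2
  b_3=1 ≤ 3
All bounds hold ⇒ YES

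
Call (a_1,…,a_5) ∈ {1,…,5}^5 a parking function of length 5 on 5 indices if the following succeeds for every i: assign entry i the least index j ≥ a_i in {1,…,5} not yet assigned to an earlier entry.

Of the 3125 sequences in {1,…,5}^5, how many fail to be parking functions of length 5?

1829

#PF = 1·6^4 = 1×1296 = 1296 (Pollak)
Example (5,1,5,3,4) → sorted (1,3,4,5,5): b_2=3>2, not a PF.
So 3125 − 1296 = 1829 fail.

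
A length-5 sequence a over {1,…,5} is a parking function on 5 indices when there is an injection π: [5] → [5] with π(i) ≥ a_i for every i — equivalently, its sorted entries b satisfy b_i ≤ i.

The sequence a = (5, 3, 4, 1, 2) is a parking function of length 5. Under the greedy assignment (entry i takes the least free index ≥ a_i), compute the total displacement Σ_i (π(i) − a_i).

Σπ = 15 ({1..5} each once); Σa = 5+3+4+1+2 = 15; disp = 15−15 = 0.

0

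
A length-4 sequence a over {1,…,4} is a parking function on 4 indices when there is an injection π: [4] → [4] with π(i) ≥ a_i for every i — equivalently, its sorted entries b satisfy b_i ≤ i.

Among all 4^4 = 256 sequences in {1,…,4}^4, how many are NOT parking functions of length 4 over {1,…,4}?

|PF(4,4)| = (4−4+1)·(4+1)^(4−1) = 1·125 = 125 (Konheim–Weiss)
Example (4,4,4,4) → sorted (4,4,4,4): b_1=4>1, not a PF.
Total 256; non-PF = 256−125 = 131

131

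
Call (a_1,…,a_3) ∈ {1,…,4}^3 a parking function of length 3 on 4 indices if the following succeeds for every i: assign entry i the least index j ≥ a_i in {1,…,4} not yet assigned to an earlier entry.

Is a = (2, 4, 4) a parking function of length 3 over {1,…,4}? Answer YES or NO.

NO

Order a: b = (2, 4, 4).
  b_1=2 ≤ 2
  b_2=4 > 3
  fails at i=2 ⇒ NO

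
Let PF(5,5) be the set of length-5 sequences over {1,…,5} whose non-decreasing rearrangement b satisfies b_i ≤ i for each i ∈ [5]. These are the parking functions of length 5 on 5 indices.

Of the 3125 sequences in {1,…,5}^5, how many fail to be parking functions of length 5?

|PF(5,5)| = (5−5+1)·(5+1)^(5−1) = 1·1296 = 1296 (Konheim–Weiss)
Example (4,2,4,3,5) → sorted (2,3,4,4,5): b_1=2>1, not a PF.
Total 3125; non-PF = 3125−1296 = 1829

1829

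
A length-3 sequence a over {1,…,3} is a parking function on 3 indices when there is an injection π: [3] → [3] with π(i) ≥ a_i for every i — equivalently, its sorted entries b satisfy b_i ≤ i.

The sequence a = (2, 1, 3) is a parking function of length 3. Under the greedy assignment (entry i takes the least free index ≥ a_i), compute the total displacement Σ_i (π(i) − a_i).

Σπ = 6 ({1..3} each once); Σa = 2+1+3 = 6; disp = 6−6 = 0.

0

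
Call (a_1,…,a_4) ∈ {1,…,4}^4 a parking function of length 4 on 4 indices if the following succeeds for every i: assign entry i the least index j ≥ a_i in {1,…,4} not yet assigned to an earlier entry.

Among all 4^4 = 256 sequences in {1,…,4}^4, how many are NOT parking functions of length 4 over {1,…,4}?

|PF| = (4+1−4)·(4+1)^{4−1} = 1 · 125 = 125
Check (4,4,3,1) → sorted (1,3,4,4): b_2=3>2, not a PF.
4^4 − 125 = 256 − 125 = 131

131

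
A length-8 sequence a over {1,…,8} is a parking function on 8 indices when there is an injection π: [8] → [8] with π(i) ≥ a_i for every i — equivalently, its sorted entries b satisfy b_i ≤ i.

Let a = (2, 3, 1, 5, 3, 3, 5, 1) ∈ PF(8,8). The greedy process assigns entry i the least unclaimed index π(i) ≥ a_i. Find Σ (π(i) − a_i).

Σπ = 36 ({1..8} each once); Σa = 2+3+1+5+3+3+5+1 = 23; disp = 36−23 = 13.

13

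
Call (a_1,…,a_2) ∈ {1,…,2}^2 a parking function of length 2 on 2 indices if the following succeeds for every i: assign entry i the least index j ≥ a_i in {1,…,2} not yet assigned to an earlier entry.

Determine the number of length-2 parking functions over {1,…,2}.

3

|PF| = 1·3^1 = 1 · 3 = 3 [KW]
Check (2,1) → sorted (1,2): b_i ≤ i ∀i, a PF.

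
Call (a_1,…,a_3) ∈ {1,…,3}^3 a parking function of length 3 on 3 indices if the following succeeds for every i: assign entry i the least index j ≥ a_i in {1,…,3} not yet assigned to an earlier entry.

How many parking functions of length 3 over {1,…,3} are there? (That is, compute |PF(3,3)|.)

|PF| = (3+1−3)·(3+1)^{3−1} = 1·16 = 16 [KW]
Check (1,2,3) → sorted (1,2,3): b_i ≤ i ∀i, a PF.

16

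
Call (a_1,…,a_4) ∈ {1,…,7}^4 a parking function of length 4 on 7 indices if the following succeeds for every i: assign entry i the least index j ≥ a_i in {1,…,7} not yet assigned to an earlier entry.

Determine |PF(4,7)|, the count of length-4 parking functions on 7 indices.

#PF = 4·8^3 = 4·512 = 2048 (Konheim–Weiss)
E.g. (3,1,1,3) → sorted (1,1,3,3): b_i ≤ 3+i ∀i, a PF.

2048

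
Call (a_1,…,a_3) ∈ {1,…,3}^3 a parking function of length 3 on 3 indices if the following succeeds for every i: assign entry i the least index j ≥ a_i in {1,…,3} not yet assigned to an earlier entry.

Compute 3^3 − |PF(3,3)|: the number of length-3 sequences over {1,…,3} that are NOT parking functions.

|PF| = (4−3)·4^(3−1) = 1×16 = 16
Check (3,3,2) → sorted (2,3,3): b_1=2>1, not a PF.
So 27 − 16 = 11 fail.

11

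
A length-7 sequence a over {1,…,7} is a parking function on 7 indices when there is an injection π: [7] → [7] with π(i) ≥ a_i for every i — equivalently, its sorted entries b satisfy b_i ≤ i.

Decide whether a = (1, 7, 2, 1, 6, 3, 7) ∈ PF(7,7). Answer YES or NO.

NO

Sorted: b = (1, 1, 2, 3, 6, 7, 7).
  b_1=1 ≤ 1
  b_2=1 ≤ 2
  b_3=2 ≤ 3
  b_4=3 ≤ 4
  b_5=6 > 5
  fails at i=5 ⇒ NO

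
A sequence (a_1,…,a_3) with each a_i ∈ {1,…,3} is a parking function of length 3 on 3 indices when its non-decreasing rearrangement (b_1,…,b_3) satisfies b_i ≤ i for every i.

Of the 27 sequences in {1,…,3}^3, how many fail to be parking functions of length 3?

11

|PF| = (3+1−3)·(3+1)^{3−1} = 1×16 = 16 (Konheim–Weiss)
Check (3,3,2) → sorted (2,3,3): b_1=2>1, not a PF.
Total 27; non-PF = 27−16 = 11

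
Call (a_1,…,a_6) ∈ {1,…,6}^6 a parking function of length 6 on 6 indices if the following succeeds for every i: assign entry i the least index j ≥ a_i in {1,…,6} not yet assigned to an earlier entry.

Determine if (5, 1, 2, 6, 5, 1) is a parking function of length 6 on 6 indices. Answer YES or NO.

NO

Rearranged: b = (1, 1, 2, 5, 5, 6).
  b_1=1 ≤ 1
  b_2=1 ≤ 2
  b_3=2 ≤ 3
  b_4=5 > 4
  fails at i=4 ⇒ NO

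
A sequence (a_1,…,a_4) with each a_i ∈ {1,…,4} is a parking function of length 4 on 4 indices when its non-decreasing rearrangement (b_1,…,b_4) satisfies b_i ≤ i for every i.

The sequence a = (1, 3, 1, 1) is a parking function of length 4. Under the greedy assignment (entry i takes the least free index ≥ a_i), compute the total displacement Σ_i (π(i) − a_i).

4

Σπ(i) = 1+…+4 = 10; Σa = 1+3+1+1 = 6; disp = 10−6 = 4.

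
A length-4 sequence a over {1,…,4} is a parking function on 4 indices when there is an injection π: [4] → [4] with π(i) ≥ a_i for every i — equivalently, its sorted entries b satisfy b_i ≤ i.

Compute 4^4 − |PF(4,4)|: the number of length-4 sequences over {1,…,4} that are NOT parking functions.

131

Count = (4−4+1)·(4+1)^(4−1) = 1×125 = 125 (Pollak)
One tuple (4,3,3,1) → sorted (1,3,3,4): b_2=3>2, not a PF.
Total 256; non-PF = 256−125 = 131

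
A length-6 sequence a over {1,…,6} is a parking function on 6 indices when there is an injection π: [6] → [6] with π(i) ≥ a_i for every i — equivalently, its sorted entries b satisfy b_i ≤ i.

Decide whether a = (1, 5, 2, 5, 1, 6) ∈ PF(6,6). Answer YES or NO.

Rearranged: b = (1, 1, 2, 5, 5, 6).
  b_1=1 ≤ 1
  b_2=1 ≤ 2
  b_3=2 ≤ 3
  b_4=5 > 4
  fails at i=4 ⇒ NO

NO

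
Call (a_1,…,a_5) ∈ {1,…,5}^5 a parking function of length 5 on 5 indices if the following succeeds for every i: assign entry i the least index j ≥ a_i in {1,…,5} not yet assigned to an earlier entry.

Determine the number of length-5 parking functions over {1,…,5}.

1296

|PF| = (5+1−5)·(5+1)^{5−1} = 1·1296 = 1296 [KW]
One tuple (1,2,3,4,2) → sorted (1,2,2,3,4): b_i ≤ i ∀i, a PF.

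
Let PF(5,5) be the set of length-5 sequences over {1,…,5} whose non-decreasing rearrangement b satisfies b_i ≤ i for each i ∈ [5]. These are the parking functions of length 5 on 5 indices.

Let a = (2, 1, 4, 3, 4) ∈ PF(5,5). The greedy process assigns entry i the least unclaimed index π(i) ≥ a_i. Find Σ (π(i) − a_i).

Σπ(i) = 1+…+5 = 15; Σa = 2+1+4+3+4 = 14; disp = 15−14 = 1.

1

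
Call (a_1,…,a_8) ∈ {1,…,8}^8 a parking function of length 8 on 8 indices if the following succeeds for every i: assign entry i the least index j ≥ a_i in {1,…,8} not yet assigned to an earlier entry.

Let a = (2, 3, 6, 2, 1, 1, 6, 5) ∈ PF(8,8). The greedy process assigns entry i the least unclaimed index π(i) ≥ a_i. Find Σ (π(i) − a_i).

Σπ = 8·9/2 = 36 (π permutes [8]); Σa = 2+3+6+2+1+1+6+5 = 26; disp = 36−26 = 10.

10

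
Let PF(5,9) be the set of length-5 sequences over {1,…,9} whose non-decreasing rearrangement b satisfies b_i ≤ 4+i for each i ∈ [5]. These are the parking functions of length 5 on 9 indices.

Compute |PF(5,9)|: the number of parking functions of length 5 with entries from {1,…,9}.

50000

#PF = (10−5)·10^(5−1) = 5 · 10000 = 50000 [KW]
One tuple (5,9,6,7,2) → sorted (2,5,6,7,9): b_i ≤ 4+i ∀i, a PF.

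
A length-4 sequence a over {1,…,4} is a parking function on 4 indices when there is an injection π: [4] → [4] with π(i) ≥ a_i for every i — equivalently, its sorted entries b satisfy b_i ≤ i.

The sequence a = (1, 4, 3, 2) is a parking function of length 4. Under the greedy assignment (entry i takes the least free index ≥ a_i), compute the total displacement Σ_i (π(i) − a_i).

0

Σπ = 10 ({1..4} each once); Σa = 1+4+3+2 = 10; disp = 10−10 = 0.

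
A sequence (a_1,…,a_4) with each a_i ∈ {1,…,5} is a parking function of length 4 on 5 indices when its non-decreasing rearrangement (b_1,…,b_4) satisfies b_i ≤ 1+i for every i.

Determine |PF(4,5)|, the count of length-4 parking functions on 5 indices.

|PF| = (6−4)·6^(4−1) = 2 · 216 = 432 [KW]
Check (2,3,1,5) → sorted (1,2,3,5): b_i ≤ 1+i ∀i, a PF.

432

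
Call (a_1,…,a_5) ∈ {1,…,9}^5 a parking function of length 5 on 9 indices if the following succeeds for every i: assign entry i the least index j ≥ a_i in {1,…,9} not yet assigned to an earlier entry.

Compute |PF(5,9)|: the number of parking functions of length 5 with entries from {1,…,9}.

|PF| = (9−5+1)·(9+1)^(5−1) = 5 · 10000 = 50000
One tuple (8,8,3,2,1) → sorted (1,2,3,8,8): b_i ≤ 4+i ∀i, a PF.

50000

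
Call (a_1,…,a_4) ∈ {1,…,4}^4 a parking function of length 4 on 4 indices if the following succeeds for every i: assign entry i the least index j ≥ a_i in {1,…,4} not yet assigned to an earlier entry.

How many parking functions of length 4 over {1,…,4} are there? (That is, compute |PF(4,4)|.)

#PF = (5−4)·5^(4−1) = 1·125 = 125 (Konheim–Weiss)
One tuple (1,2,3,4) → sorted (1,2,3,4): b_i ≤ i ∀i, a PF.

125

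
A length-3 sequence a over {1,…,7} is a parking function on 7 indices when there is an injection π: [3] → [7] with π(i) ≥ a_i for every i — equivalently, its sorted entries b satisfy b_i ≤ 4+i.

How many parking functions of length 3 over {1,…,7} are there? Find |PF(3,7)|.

Count = (7+1−3)·(7+1)^{3−1} = 5·64 = 320 (Pollak)
One tuple (2,5,3) → sorted (2,3,5): b_i ≤ 4+i ∀i, a PF.

320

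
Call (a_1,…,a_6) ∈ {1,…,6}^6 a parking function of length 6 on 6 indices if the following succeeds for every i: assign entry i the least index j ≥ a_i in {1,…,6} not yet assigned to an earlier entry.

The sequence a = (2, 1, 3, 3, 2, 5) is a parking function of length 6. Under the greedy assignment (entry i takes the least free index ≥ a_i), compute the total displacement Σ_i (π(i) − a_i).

Σπ(i) = 1+…+6 = 21; Σa = 2+1+3+3+2+5 = 16; disp = 21−16 = 5.

5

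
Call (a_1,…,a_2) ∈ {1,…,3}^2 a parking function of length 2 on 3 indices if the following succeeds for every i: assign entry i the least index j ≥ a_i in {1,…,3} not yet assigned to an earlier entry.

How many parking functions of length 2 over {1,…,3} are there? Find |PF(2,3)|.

8

#PF = (4−2)·4^(2−1) = 2×4 = 8 (Pollak)
Check (2,3) → sorted (2,3): b_i ≤ 1+i ∀i, a PF.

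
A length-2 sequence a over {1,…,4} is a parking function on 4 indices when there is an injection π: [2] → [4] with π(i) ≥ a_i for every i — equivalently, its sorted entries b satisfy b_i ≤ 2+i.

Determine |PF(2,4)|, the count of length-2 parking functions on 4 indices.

15

|PF| = 3·5^1 = 3 · 5 = 15
One tuple (4,3) → sorted (3,4): b_i ≤ 2+i ∀i, a PF.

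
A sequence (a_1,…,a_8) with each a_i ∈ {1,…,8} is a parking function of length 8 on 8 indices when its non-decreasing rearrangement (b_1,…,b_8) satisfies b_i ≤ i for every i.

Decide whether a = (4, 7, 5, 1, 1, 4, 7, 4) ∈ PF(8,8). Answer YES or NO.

Sorted: b = (1, 1, 4, 4, 4, 5, 7, 7).
  b_1=1 ≤ 1
  b_2=1 ≤ 2
  b_3=4 > 3
  fails at i=3 ⇒ NO

NO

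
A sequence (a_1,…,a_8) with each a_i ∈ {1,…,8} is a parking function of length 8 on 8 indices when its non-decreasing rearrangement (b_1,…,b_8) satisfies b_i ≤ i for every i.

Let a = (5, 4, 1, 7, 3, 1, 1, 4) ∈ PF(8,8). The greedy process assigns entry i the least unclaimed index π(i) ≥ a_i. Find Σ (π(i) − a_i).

10

Σπ = 36 ({1..8} each once); Σa = 5+4+1+7+3+1+1+4 = 26; disp = 36−26 = 10.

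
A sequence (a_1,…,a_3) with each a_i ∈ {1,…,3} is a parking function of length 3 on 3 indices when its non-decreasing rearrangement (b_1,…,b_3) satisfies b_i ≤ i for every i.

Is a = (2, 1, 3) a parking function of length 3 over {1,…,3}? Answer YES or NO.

Sorted: b = (1, 2, 3).
  b_1=1 ≤ 1
  b_2=2 ≤ 2
  b_3=3 ≤ 3
All bounds hold ⇒ YES

YES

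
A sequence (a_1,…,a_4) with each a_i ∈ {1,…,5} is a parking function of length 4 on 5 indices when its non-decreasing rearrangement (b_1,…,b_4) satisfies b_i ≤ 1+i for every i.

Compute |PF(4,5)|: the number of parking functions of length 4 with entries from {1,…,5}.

|PF(4,5)| = 2·6^3 = 2·216 = 432
One tuple (1,3,3,3) → sorted (1,3,3,3): b_i ≤ 1+i ∀i, a PF.

432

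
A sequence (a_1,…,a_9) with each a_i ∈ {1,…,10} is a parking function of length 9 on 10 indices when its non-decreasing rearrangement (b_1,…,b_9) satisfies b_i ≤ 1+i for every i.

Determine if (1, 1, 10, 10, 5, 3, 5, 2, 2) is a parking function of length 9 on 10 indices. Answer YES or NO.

NO

Order a: b = (1, 1, 2, 2, 3, 5, 5, 10, 10).
  b_1=1 ≤ 2
  b_2=1 ≤ 3
  b_3=2 ≤ 4
  b_4=2 ≤ 5
  b_5=3 ≤ 6
  b_6=5 ≤ 7
  b_7=5 ≤ 8
  b_8=10 > 9
  fails at i=8 ⇒ NO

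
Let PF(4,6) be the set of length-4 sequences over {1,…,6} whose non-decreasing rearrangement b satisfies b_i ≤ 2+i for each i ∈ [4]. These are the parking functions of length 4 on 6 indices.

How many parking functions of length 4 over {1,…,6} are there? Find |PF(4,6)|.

1029

|PF| = (7−4)·7^(4−1) = 3 · 343 = 1029
One tuple (1,4,1,3) → sorted (1,1,3,4): b_i ≤ 2+i ∀i, a PF.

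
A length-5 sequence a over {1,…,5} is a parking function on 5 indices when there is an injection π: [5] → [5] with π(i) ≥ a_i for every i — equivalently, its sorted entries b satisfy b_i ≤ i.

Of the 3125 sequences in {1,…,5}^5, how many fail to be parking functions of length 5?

1829

#PF = (5+1−5)·(5+1)^{5−1} = 1·1296 = 1296
E.g. (5,3,5,5,4) → sorted (3,4,5,5,5): b_1=3>1, not a PF.
5^5 − 1296 = 3125 − 1296 = 1829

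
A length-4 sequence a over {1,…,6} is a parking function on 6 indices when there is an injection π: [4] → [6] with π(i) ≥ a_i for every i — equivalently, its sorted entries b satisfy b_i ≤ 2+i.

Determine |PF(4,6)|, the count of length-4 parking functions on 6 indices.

|PF| = 3·7^3 = 3×343 = 1029 (Konheim–Weiss)
One tuple (3,1,5,4) → sorted (1,3,4,5): b_i ≤ 2+i ∀i, a PF.

1029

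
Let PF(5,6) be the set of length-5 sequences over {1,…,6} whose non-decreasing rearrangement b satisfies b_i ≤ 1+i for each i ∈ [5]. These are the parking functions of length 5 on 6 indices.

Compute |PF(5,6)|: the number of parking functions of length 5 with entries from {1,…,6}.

4802

|PF| = 2·7^4 = 2·2401 = 4802 (Konheim–Weiss)
Example (4,5,3,5,1) → sorted (1,3,4,5,5): b_i ≤ 1+i ∀i, a PF.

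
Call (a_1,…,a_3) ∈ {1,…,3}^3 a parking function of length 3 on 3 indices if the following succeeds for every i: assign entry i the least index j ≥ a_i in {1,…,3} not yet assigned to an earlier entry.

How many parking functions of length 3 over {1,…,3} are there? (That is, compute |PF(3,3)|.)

Count = (4−3)·4^(3−1) = 1×16 = 16
One tuple (2,1,2) → sorted (1,2,2): b_i ≤ i ∀i, a PF.

16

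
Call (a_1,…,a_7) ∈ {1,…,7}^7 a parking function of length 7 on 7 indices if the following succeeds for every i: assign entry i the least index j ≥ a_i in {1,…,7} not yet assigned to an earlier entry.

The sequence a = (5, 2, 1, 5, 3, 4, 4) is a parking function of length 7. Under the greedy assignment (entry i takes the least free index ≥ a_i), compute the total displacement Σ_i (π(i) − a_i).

Σπ = 7·8/2 = 28 (π permutes [7]); Σa = 5+2+1+5+3+4+4 = 24; disp = 28−24 = 4.

4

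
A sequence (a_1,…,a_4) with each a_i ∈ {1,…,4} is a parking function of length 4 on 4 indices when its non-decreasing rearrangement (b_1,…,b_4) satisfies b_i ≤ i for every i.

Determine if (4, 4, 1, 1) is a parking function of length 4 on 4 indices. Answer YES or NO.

Sorted: b = (1, 1, 4, 4).
  b_1=1 ≤ 1
  b_2=1 ≤ 2
  b_3=4 > 3
  fails at i=3 ⇒ NO

NO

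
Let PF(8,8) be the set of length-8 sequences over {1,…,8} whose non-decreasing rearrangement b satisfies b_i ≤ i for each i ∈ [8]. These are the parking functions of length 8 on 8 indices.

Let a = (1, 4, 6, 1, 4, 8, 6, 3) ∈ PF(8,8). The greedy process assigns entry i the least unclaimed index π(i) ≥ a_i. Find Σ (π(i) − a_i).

3

Σπ = 36 ({1..8} each once); Σa = 1+4+6+1+4+8+6+3 = 33; disp = 36−33 = 3.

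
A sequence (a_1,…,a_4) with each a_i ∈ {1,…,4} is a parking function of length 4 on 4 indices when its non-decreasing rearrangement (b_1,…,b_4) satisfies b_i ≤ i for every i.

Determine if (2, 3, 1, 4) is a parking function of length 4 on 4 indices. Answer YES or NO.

Sorted: b = (1, 2, 3, 4).
  b_1=1 ≤ 1
  b_2=2 ≤ 2
  b_3=3 ≤ 3
  b_4=4 ≤ 4
All bounds hold ⇒ YES

YES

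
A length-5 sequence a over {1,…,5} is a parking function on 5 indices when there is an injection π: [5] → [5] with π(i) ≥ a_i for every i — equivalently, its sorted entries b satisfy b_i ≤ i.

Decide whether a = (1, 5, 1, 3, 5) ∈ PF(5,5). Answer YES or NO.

NO

Rearranged: b = (1, 1, 3, 5, 5).
  b_1=1 ≤ 1
  b_2=1 ≤ 2
  b_3=3 ≤ 3
  b_4=5 > 4
  fails at i=4 ⇒ NO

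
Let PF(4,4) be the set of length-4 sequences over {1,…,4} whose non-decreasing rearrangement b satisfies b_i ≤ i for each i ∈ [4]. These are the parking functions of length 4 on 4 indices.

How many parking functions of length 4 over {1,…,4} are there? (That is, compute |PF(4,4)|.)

|PF(4,4)| = (4+1−4)·(4+1)^{4−1} = 1·125 = 125
Example (1,2,3,3) → sorted (1,2,3,3): b_i ≤ i ∀i, a PF.

125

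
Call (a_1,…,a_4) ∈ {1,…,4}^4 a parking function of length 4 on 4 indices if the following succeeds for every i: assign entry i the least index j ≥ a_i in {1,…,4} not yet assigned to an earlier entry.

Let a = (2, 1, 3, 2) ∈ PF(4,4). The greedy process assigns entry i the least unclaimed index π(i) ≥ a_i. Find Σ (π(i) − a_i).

Σπ(i) = 1+…+4 = 10; Σa = 2+1+3+2 = 8; disp = 10−8 = 2.

2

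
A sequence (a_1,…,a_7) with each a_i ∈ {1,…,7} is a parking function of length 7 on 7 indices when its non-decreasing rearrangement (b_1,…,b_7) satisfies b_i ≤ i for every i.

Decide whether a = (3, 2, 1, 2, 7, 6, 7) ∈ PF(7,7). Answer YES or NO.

Rearranged: b = (1, 2, 2, 3, 6, 7, 7).
  b_1=1 ≤ 1
  b_2=2 ≤ 2
  b_3=2 ≤ 3
  b_4=3 ≤ 4
  b_5=6 > 5
  fails at i=5 ⇒ NO

NO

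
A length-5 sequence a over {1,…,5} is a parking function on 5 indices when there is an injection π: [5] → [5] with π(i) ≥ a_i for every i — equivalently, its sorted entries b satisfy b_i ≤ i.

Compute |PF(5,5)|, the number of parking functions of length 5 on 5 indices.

1296

#PF = (5+1−5)·(5+1)^{5−1} = 1 · 1296 = 1296 [KW]
One tuple (2,1,4,2,4) → sorted (1,2,2,4,4): b_i ≤ i ∀i, a PF.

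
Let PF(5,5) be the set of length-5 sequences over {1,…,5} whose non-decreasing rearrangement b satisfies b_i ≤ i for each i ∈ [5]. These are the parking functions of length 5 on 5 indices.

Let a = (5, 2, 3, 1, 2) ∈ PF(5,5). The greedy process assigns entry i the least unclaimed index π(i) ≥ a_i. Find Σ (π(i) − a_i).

2

Σπ(i) = 1+…+5 = 15; Σa = 5+2+3+1+2 = 13; disp = 15−13 = 2.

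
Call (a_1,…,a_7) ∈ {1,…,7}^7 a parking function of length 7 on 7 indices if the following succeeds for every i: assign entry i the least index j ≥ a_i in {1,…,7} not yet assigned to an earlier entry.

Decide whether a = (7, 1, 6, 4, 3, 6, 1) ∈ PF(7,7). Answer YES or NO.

Order a: b = (1, 1, 3, 4, 6, 6, 7).
  b_1=1 ≤ 1
  b_2=1 ≤ 2
  b_3=3 ≤ 3
  b_4=4 ≤ 4
  b_5=6 > 5
  fails at i=5 ⇒ NO

NO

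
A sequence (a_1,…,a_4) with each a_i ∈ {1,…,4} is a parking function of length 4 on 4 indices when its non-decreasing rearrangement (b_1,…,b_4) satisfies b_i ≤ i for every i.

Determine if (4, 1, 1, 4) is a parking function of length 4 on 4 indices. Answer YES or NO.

NO

Rearranged: b = (1, 1, 4, 4).
  b_1=1 ≤ 1
  b_2=1 ≤ 2
  b_3=4 > 3
  fails at i=3 ⇒ NO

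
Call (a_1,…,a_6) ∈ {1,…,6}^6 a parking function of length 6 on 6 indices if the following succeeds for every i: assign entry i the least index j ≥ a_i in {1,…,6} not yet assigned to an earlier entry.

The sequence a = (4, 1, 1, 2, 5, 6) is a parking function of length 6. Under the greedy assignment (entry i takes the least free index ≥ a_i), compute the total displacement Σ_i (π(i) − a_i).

2

Σπ = 21 ({1..6} each once); Σa = 4+1+1+2+5+6 = 19; disp = 21−19 = 2.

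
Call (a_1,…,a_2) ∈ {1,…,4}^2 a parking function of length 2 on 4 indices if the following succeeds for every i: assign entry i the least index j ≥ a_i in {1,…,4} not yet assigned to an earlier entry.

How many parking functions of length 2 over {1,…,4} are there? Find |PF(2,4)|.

15

Count = (4−2+1)·(4+1)^(2−1) = 3×5 = 15 (Pollak)
One tuple (2,1) → sorted (1,2): b_i ≤ 2+i ∀i, a PF.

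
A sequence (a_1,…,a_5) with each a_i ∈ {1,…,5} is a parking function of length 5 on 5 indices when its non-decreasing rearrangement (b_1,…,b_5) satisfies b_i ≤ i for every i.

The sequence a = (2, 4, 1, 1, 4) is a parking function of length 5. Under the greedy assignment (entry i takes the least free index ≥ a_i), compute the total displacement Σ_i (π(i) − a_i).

3

Σπ(i) = 1+…+5 = 15; Σa = 2+4+1+1+4 = 12; disp = 15−12 = 3.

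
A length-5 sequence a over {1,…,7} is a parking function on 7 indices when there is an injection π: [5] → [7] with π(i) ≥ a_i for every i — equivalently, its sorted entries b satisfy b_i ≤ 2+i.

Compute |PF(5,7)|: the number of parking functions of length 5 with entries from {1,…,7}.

Count = (7+1−5)·(7+1)^{5−1} = 3·4096 = 12288 (Konheim–Weiss)
Example (4,6,1,4,1) → sorted (1,1,4,4,6): b_i ≤ 2+i ∀i, a PF.

12288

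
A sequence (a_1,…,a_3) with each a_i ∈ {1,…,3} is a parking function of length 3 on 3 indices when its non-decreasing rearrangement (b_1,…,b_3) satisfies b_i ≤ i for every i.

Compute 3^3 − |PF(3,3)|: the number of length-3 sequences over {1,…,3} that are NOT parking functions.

11

|PF(3,3)| = 1·4^2 = 1 · 16 = 16 [KW]
E.g. (3,1,3) → sorted (1,3,3): b_2=3>2, not a PF.
3^3 − 16 = 27 − 16 = 11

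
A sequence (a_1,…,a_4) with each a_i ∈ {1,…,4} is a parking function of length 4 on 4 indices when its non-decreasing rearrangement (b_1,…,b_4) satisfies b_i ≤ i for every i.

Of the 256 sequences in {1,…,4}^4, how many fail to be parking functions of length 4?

|PF| = (4+1−4)·(4+1)^{4−1} = 1×125 = 125 (Pollak)
E.g. (1,4,1,4) → sorted (1,1,4,4): b_3=4>3, not a PF.
Total 256; non-PF = 256−125 = 131

131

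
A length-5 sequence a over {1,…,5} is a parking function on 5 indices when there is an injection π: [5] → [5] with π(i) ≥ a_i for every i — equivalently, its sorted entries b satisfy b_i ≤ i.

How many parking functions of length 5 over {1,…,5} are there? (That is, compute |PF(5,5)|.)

1296

|PF(5,5)| = (5+1−5)·(5+1)^{5−1} = 1·1296 = 1296
Example (1,1,2,3,3) → sorted (1,1,2,3,3): b_i ≤ i ∀i, a PF.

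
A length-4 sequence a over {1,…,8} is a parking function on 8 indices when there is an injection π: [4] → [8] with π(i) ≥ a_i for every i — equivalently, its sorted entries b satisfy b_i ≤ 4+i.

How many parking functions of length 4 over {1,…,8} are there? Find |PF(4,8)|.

3645

|PF| = (9−4)·9^(4−1) = 5×729 = 3645 [KW]
Example (4,2,8,6) → sorted (2,4,6,8): b_i ≤ 4+i ∀i, a PF.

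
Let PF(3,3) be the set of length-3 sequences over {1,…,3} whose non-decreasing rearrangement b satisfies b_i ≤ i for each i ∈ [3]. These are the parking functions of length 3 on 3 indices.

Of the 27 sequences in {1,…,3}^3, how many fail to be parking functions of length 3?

#PF = (3−3+1)·(3+1)^(3−1) = 1×16 = 16
Check (3,3,3) → sorted (3,3,3): b_1=3>1, not a PF.
So 27 − 16 = 11 fail.

11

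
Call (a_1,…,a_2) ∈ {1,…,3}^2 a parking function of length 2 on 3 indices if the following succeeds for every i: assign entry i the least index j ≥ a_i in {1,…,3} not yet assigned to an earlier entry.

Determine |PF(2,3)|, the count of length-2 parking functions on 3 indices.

Count = (3+1−2)·(3+1)^{2−1} = 2·4 = 8 [KW]
Check (1,3) → sorted (1,3): b_i ≤ 1+i ∀i, a PF.

8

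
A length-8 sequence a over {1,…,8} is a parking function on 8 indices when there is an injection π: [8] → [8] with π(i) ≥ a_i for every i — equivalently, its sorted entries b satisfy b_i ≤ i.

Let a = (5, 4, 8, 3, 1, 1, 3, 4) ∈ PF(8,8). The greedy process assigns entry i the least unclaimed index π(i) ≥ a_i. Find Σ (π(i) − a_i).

Σπ = 36 ({1..8} each once); Σa = 5+4+8+3+1+1+3+4 = 29; disp = 36−29 = 7.

7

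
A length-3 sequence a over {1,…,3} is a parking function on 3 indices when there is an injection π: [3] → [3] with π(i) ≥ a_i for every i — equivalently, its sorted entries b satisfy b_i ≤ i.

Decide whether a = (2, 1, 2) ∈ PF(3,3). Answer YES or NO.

Sorted: b = (1, 2, 2).
  b_1=1 ≤ 1
  b_2=2 ≤ 2
  b_3=2 ≤ 3
All bounds hold ⇒ YES

YES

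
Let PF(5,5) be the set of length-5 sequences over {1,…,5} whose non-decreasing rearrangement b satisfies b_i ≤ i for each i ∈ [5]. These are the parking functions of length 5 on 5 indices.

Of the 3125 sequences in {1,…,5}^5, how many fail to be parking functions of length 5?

1829

Count = (5+1−5)·(5+1)^{5−1} = 1×1296 = 1296 (Konheim–Weiss)
One tuple (3,5,5,5,4) → sorted (3,4,5,5,5): b_1=3>1, not a PF.
Total 3125; non-PF = 3125−1296 = 1829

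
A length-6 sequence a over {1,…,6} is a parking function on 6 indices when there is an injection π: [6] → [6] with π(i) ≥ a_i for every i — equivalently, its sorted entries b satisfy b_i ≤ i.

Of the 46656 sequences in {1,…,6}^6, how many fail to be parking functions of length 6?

29849

|PF(6,6)| = (6−6+1)·(6+1)^(6−1) = 1 · 16807 = 16807
One tuple (5,5,2,5,6,6) → sorted (2,5,5,5,6,6): b_1=2>1, not a PF.
Total 46656; non-PF = 46656−16807 = 29849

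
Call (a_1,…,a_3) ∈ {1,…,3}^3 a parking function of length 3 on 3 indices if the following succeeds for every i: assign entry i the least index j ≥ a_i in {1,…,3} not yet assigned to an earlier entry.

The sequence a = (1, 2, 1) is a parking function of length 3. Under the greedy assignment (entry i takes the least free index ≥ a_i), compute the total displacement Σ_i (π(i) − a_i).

2

Σπ = 6 ({1..3} each once); Σa = 1+2+1 = 4; disp = 6−4 = 2.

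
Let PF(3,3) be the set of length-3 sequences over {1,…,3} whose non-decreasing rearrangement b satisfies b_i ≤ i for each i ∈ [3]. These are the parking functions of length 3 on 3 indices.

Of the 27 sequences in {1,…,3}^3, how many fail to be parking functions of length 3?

|PF| = 1·4^2 = 1×16 = 16
Example (3,2,2) → sorted (2,2,3): b_1=2>1, not a PF.
So 27 − 16 = 11 fail.

11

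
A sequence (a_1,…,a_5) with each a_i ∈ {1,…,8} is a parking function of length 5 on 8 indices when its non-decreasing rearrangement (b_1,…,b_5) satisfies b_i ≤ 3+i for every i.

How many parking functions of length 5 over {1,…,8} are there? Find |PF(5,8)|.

Count = 4·9^4 = 4×6561 = 26244
Example (1,4,6,7,3) → sorted (1,3,4,6,7): b_i ≤ 3+i ∀i, a PF.

26244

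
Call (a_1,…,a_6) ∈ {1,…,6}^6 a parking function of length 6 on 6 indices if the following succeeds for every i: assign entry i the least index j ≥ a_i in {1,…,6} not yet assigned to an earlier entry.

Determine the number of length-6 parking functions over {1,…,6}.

#PF = 1·7^5 = 1·16807 = 16807 [KW]
E.g. (1,2,3,3,6,2) → sorted (1,2,2,3,3,6): b_i ≤ i ∀i, a PF.

16807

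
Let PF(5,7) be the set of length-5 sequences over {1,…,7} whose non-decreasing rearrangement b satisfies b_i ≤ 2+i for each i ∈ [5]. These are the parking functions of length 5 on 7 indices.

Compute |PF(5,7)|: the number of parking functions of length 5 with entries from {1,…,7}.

|PF(5,7)| = (7−5+1)·(7+1)^(5−1) = 3 · 4096 = 12288 (Pollak)
Check (6,7,3,3,2) → sorted (2,3,3,6,7): b_i ≤ 2+i ∀i, a PF.

12288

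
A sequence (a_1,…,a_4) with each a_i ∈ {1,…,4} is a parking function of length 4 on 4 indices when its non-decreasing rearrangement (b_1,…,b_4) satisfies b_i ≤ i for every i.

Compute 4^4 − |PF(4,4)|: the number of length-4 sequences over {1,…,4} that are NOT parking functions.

131

|PF(4,4)| = (5−4)·5^(4−1) = 1×125 = 125 [KW]
E.g. (4,1,2,4) → sorted (1,2,4,4): b_3=4>3, not a PF.
Total 256; non-PF = 256−125 = 131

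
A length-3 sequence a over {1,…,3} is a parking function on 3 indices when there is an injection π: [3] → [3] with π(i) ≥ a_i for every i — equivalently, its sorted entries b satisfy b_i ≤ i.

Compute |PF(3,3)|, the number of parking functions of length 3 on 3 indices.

16

|PF| = (3+1−3)·(3+1)^{3−1} = 1 · 16 = 16 (Pollak)
E.g. (2,1,1) → sorted (1,1,2): b_i ≤ i ∀i, a PF.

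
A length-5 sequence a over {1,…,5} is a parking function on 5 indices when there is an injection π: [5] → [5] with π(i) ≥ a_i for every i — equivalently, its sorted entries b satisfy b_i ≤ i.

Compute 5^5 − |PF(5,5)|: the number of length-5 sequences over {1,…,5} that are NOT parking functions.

1829

|PF| = (5−5+1)·(5+1)^(5−1) = 1×1296 = 1296 [KW]
Example (5,2,5,4,5) → sorted (2,4,5,5,5): b_1=2>1, not a PF.
So 3125 − 1296 = 1829 fail.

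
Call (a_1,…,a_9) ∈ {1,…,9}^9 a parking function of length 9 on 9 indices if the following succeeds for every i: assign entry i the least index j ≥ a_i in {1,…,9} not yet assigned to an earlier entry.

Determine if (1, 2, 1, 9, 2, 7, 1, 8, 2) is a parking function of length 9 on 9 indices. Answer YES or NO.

Order a: b = (1, 1, 1, 2, 2, 2, 7, 8, 9).
  b_1=1 ≤ 1
  b_2=1 ≤ 2
  b_3=1 ≤ 3
  b_4=2 ≤ 4
  b_5=2 ≤ 5
  b_6=2 ≤ 6
  b_7=7 ≤ 7
  b_8=8 ≤ 8
  b_9=9 ≤ 9
All bounds hold ⇒ YES

YES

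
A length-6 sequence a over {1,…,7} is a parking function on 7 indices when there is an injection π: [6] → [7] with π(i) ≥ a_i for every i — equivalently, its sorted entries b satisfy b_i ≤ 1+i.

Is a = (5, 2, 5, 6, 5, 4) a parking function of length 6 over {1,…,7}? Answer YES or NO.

NO

Sorted: b = (2, 4, 5, 5, 5, 6).
  b_1=2 ≤ 2
  b_2=4 > 3
  fails at i=2 ⇒ NO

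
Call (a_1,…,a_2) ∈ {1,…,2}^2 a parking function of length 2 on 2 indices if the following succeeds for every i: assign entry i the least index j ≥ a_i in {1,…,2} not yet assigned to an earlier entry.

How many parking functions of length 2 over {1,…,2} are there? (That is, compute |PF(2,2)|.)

3

Count = (2+1−2)·(2+1)^{2−1} = 1×3 = 3
One tuple (1,2) → sorted (1,2): b_i ≤ i ∀i, a PF.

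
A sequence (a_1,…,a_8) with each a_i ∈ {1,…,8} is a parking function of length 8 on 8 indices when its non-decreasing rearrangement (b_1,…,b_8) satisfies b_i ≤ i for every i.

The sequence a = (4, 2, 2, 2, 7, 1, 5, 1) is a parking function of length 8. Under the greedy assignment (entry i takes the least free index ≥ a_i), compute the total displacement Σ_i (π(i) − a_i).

12

Σπ = 36 ({1..8} each once); Σa = 4+2+2+2+7+1+5+1 = 24; disp = 36−24 = 12.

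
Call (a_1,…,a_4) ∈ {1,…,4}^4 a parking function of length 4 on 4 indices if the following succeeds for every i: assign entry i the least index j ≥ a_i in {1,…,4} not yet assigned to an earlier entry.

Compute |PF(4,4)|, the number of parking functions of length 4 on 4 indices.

125

Count = (5−4)·5^(4−1) = 1×125 = 125 (Pollak)
One tuple (1,1,1,4) → sorted (1,1,1,4): b_i ≤ i ∀i, a PF.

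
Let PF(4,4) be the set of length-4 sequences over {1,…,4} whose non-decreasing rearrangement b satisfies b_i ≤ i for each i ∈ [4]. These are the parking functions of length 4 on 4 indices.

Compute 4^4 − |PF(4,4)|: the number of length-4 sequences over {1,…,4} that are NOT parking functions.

|PF(4,4)| = (4+1−4)·(4+1)^{4−1} = 1 · 125 = 125 [KW]
Example (2,3,4,4) → sorted (2,3,4,4): b_1=2>1, not a PF.
4^4 − 125 = 256 − 125 = 131

131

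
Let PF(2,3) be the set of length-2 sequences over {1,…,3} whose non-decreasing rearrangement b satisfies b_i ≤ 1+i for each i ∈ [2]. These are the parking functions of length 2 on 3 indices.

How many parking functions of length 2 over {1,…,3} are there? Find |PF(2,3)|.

|PF| = (4−2)·4^(2−1) = 2 · 4 = 8 [KW]
Check (1,1) → sorted (1,1): b_i ≤ 1+i ∀i, a PF.

8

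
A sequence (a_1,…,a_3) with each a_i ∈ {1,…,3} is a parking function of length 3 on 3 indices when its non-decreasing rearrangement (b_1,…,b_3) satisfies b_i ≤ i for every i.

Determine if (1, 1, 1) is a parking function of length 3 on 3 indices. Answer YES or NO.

Rearranged: b = (1, 1, 1).
  b_1=1 ≤ 1
  b_2=1 ≤ 2
  b_3=1 ≤ 3
All bounds hold ⇒ YES

YES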